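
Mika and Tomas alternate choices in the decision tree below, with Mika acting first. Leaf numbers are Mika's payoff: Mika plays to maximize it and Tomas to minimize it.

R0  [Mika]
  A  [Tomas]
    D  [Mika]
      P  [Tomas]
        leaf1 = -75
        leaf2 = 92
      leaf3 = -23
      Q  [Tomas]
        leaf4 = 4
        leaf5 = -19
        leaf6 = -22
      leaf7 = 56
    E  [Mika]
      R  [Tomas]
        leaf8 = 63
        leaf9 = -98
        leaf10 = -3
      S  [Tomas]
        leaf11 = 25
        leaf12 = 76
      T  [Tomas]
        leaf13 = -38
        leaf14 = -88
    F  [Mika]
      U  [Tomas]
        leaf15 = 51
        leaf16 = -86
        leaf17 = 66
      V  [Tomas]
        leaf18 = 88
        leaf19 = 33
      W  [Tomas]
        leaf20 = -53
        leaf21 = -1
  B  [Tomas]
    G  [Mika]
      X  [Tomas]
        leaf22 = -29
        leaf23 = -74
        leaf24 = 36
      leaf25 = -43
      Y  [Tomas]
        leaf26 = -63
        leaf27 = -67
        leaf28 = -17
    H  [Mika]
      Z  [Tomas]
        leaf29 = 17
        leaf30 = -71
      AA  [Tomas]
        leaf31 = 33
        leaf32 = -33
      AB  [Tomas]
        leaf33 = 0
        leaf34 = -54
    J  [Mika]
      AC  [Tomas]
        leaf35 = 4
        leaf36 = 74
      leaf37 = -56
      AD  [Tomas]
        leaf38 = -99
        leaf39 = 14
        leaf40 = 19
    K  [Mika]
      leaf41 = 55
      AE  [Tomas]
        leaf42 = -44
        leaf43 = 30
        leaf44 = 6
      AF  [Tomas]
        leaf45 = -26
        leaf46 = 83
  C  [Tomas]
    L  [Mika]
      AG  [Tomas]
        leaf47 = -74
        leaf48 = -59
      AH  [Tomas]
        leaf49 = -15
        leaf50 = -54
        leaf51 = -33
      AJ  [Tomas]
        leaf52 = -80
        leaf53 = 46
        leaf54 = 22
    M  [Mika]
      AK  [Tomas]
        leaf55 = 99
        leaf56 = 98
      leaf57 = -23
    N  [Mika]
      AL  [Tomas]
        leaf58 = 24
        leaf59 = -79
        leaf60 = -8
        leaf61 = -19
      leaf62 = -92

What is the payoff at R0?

25

P (Tomas): min(-75, 92) = -75
Q (Tomas): min(4, -19, -22) = -22
D (Mika): max(-75, -23, -22, 56) = 56
R (Tomas): min(63, -98, -3) = -98
S (Tomas): min(25, 76) = 25
T (Tomas): min(-38, -88) = -88
E (Mika): max(-98, 25, -88) = 25
U (Tomas): min(51, -86, 66) = -86
V (Tomas): min(88, 33) = 33
W (Tomas): min(-53, -1) = -53
F (Mika): max(-86, 33, -53) = 33
A (Tomas): min(56, 25, 33) = 25
X (Tomas): min(-29, -74, 36) = -74
Y (Tomas): min(-63, -67, -17) = -67
G (Mika): max(-74, -43, -67) = -43
Z (Tomas): min(17, -71) = -71
AA (Tomas): min(33, -33) = -33
AB (Tomas): min(0, -54) = -54
H (Mika): max(-71, -33, -54) = -33
AC (Tomas): min(4, 74) = 4
AD (Tomas): min(-99, 14, 19) = -99
J (Mika): max(4, -56, -99) = 4
AE (Tomas): min(-44, 30, 6) = -44
AF (Tomas): min(-26, 83) = -26
K (Mika): max(55, -44, -26) = 55
B (Tomas): min(-43, -33, 4, 55) = -43
AG (Tomas): min(-74, -59) = -74
AH (Tomas): min(-15, -54, -33) = -54
AJ (Tomas): min(-80, 46, 22) = -80
L (Mika): max(-74, -54, -80) = -54
AK (Tomas): min(99, 98) = 98
M (Mika): max(98, -23) = 98
AL (Tomas): min(24, -79, -8, -19) = -79
N (Mika): max(-79, -92) = -79
C (Tomas): min(-54, 98, -79) = -79
R0 (Mika): max(25, -43, -79) = 25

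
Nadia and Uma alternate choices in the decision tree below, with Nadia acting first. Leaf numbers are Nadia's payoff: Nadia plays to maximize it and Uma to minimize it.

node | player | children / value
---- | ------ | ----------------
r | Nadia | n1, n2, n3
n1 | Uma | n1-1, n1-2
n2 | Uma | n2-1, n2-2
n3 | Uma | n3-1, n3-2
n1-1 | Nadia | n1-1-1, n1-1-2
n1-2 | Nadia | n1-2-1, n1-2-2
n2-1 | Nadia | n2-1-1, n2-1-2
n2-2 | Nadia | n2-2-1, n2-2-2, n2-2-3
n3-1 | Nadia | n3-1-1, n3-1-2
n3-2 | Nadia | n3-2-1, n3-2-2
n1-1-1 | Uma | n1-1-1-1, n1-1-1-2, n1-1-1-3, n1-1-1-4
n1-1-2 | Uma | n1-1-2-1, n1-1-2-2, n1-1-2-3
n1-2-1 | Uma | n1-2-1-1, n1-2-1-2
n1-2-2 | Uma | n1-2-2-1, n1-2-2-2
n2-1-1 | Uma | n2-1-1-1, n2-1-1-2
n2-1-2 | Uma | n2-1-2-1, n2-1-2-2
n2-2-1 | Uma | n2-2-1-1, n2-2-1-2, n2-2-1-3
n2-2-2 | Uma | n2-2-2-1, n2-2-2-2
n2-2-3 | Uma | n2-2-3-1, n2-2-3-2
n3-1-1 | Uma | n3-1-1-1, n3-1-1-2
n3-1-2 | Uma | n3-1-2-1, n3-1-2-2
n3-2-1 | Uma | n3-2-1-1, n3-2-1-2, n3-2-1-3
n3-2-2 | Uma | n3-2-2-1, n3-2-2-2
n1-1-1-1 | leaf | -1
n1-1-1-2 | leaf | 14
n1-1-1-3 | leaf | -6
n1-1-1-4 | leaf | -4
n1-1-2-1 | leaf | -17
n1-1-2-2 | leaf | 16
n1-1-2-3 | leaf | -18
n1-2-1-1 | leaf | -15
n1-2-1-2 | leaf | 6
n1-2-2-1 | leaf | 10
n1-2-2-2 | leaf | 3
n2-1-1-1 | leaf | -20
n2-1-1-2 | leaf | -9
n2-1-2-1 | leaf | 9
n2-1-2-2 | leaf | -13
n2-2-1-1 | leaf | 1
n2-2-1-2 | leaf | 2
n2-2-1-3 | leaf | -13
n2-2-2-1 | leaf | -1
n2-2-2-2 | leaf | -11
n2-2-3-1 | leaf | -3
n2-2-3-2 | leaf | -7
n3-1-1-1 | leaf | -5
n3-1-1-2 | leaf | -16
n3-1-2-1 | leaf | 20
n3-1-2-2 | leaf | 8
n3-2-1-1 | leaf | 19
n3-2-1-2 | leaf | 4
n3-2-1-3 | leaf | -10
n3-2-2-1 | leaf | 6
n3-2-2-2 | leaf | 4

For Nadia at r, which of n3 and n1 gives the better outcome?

n3

n3-1-1 (Uma): min(-5, -16) = -16
n3-1-2 (Uma): min(20, 8) = 8
n3-1 (Nadia): max(-16, 8) = 8
n3-2-1 (Uma): min(19, 4, -10) = -10
n3-2-2 (Uma): min(6, 4) = 4
n3-2 (Nadia): max(-10, 4) = 4
n3 (Uma): min(8, 4) = 4
n1-1-1 (Uma): min(-1, 14, -6, -4) = -6
n1-1-2 (Uma): min(-17, 16, -18) = -18
n1-1 (Nadia): max(-6, -18) = -6
n1-2-1 (Uma): min(-15, 6) = -15
n1-2-2 (Uma): min(10, 3) = 3
n1-2 (Nadia): max(-15, 3) = 3
n1 (Uma): min(-6, 3) = -6
Nadia prefers the higher value; n3=4, n1=-6. n3 is better since 4 > -6.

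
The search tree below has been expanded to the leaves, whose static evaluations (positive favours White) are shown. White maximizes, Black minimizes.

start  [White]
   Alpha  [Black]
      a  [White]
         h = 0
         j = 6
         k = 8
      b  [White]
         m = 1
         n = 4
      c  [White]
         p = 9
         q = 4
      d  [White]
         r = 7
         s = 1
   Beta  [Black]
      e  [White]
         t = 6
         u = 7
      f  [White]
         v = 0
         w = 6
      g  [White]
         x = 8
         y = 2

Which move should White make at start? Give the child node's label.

Beta

a (White): max(0, 6, 8) = 8
b (White): max(1, 4) = 4
c (White): max(9, 4) = 9
d (White): max(7, 1) = 7
Alpha (Black): min(8, 4, 9, 7) = 4
e (White): max(6, 7) = 7
f (White): max(0, 6) = 6
g (White): max(8, 2) = 8
Beta (Black): min(7, 6, 8) = 6
start (White): max(4, 6) = 6
White at start wants the highest of {Alpha=4, Beta=6}, so chooses Beta.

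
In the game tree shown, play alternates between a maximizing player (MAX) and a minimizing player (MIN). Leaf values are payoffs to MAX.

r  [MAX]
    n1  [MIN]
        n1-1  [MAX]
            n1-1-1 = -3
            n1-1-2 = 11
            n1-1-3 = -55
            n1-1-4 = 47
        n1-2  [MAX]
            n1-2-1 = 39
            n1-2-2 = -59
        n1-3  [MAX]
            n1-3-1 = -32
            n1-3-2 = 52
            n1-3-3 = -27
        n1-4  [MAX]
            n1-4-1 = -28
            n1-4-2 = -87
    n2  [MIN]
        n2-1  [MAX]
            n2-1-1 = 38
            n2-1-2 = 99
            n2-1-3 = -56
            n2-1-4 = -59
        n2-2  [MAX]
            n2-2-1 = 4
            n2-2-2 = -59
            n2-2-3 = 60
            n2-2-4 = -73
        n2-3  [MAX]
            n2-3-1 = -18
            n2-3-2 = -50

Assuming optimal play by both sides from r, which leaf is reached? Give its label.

n2-3-1

n1-1 (MAX): max(-3, 11, -55, 47) = 47
n1-2 (MAX): max(39, -59) = 39
n1-3 (MAX): max(-32, 52, -27) = 52
n1-4 (MAX): max(-28, -87) = -28
n1 (MIN): min(47, 39, 52, -28) = -28
n2-1 (MAX): max(38, 99, -56, -59) = 99
n2-2 (MAX): max(4, -59, 60, -73) = 60
n2-3 (MAX): max(-18, -50) = -18
n2 (MIN): min(99, 60, -18) = -18
r (MAX): max(-28, -18) = -18
At r, MAX picks n2 (highest: -18).
At n2, MIN picks n2-3 (lowest: -18).
At n2-3, MAX picks n2-3-1 (highest: -18).
Terminal value -18.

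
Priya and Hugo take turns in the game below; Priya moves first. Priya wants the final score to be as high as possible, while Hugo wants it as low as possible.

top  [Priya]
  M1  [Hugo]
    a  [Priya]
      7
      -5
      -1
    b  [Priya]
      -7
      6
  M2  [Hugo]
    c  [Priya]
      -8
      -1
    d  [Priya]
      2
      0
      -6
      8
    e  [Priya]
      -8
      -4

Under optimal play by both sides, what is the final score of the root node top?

6

a (Priya): max(7, -5, -1) = 7
b (Priya): max(-7, 6) = 6
M1 (Hugo): min(7, 6) = 6
c (Priya): max(-8, -1) = -1
d (Priya): max(2, 0, -6, 8) = 8
e (Priya): max(-8, -4) = -4
M2 (Hugo): min(-1, 8, -4) = -4
top (Priya): max(6, -4) = 6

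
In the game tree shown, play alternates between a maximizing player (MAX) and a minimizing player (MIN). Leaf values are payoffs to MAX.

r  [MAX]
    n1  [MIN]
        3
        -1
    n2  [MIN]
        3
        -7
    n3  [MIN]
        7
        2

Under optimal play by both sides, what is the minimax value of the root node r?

n1 (MIN): min(3, -1) = -1
n2 (MIN): min(3, -7) = -7
n3 (MIN): min(7, 2) = 2
r (MAX): max(-1, -7, 2) = 2

2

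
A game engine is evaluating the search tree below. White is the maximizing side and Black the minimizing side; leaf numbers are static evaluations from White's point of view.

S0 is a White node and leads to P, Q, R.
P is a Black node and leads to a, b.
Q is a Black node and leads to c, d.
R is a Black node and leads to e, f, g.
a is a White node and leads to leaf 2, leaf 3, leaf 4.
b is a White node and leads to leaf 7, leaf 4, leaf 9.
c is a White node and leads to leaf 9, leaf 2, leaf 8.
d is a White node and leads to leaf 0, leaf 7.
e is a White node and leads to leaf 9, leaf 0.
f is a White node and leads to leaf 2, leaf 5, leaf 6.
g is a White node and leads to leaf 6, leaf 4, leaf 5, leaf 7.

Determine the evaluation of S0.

7

a (White): max(2, 3, 4) = 4
b (White): max(7, 4, 9) = 9
P (Black): min(4, 9) = 4
c (White): max(9, 2, 8) = 9
d (White): max(0, 7) = 7
Q (Black): min(9, 7) = 7
e (White): max(9, 0) = 9
f (White): max(2, 5, 6) = 6
g (White): max(6, 4, 5, 7) = 7
R (Black): min(9, 6, 7) = 6
S0 (White): max(4, 7, 6) = 7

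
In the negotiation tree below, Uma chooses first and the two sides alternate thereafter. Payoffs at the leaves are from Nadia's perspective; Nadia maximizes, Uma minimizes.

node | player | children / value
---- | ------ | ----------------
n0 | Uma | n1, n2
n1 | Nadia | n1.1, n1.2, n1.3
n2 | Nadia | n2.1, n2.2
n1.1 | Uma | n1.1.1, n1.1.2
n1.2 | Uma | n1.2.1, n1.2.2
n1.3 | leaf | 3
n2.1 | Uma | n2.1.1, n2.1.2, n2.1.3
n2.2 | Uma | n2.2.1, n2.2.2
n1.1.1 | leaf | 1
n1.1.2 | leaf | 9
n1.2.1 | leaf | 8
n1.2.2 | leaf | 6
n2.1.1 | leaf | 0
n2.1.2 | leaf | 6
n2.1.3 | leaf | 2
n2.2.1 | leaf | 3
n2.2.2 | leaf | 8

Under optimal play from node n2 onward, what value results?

n2.1 (Uma): min(0, 6, 2) = 0
n2.2 (Uma): min(3, 8) = 3
n2 (Nadia): max(0, 3) = 3

3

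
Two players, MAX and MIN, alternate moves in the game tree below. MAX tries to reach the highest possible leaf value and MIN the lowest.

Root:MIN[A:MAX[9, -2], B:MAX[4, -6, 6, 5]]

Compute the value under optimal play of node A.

9

A (MAX): max(9, -2) = 9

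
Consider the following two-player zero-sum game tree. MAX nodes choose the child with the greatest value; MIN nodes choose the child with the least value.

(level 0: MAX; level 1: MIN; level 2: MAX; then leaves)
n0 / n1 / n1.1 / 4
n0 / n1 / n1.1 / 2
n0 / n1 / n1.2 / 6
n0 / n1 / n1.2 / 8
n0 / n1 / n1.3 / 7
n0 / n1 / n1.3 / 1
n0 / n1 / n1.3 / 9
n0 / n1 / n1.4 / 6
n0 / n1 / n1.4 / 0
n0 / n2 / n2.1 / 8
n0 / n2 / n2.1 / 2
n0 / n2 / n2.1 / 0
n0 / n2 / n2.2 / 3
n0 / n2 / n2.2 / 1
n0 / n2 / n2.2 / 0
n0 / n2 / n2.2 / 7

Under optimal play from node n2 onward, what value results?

n2.1 (MAX): max(8, 2, 0) = 8
n2.2 (MAX): max(3, 1, 0, 7) = 7
n2 (MIN): min(8, 7) = 7

7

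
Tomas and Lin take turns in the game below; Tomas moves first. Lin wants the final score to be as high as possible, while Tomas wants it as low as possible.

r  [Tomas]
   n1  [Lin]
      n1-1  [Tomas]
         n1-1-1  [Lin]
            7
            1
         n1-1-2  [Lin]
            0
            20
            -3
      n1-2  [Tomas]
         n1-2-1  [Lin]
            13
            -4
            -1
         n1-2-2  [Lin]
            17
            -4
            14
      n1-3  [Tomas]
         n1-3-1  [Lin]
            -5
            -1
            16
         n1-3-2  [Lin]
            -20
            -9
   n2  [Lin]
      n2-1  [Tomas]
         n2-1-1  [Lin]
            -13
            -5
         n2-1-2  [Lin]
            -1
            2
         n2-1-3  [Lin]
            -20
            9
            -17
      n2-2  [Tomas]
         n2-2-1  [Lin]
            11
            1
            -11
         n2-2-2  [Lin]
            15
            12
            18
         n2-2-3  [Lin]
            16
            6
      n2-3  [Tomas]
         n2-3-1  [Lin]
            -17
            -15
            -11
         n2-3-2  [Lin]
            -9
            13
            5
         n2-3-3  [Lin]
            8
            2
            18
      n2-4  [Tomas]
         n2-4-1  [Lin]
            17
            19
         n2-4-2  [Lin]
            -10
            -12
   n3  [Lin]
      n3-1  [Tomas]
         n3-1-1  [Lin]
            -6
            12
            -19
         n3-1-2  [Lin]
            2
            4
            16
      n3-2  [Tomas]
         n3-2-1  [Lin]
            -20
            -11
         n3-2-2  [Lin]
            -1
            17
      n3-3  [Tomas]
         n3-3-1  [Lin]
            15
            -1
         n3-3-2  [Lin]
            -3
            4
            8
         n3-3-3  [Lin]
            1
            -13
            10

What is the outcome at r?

11

n1-1-1 (Lin): max(7, 1) = 7
n1-1-2 (Lin): max(0, 20, -3) = 20
n1-1 (Tomas): min(7, 20) = 7
n1-2-1 (Lin): max(13, -4, -1) = 13
n1-2-2 (Lin): max(17, -4, 14) = 17
n1-2 (Tomas): min(13, 17) = 13
n1-3-1 (Lin): max(-5, -1, 16) = 16
n1-3-2 (Lin): max(-20, -9) = -9
n1-3 (Tomas): min(16, -9) = -9
n1 (Lin): max(7, 13, -9) = 13
n2-1-1 (Lin): max(-13, -5) = -5
n2-1-2 (Lin): max(-1, 2) = 2
n2-1-3 (Lin): max(-20, 9, -17) = 9
n2-1 (Tomas): min(-5, 2, 9) = -5
n2-2-1 (Lin): max(11, 1, -11) = 11
n2-2-2 (Lin): max(15, 12, 18) = 18
n2-2-3 (Lin): max(16, 6) = 16
n2-2 (Tomas): min(11, 18, 16) = 11
n2-3-1 (Lin): max(-17, -15, -11) = -11
n2-3-2 (Lin): max(-9, 13, 5) = 13
n2-3-3 (Lin): max(8, 2, 18) = 18
n2-3 (Tomas): min(-11, 13, 18) = -11
n2-4-1 (Lin): max(17, 19) = 19
n2-4-2 (Lin): max(-10, -12) = -10
n2-4 (Tomas): min(19, -10) = -10
n2 (Lin): max(-5, 11, -11, -10) = 11
n3-1-1 (Lin): max(-6, 12, -19) = 12
n3-1-2 (Lin): max(2, 4, 16) = 16
n3-1 (Tomas): min(12, 16) = 12
n3-2-1 (Lin): max(-20, -11) = -11
n3-2-2 (Lin): max(-1, 17) = 17
n3-2 (Tomas): min(-11, 17) = -11
n3-3-1 (Lin): max(15, -1) = 15
n3-3-2 (Lin): max(-3, 4, 8) = 8
n3-3-3 (Lin): max(1, -13, 10) = 10
n3-3 (Tomas): min(15, 8, 10) = 8
n3 (Lin): max(12, -11, 8) = 12
r (Tomas): min(13, 11, 12) = 11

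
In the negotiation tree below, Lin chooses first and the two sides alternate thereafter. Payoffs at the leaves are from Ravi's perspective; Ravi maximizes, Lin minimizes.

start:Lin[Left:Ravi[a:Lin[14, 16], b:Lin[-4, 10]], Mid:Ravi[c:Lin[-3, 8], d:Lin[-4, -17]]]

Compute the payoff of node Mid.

c (Lin): min(-3, 8) = -3
d (Lin): min(-4, -17) = -17
Mid (Ravi): max(-3, -17) = -3

-3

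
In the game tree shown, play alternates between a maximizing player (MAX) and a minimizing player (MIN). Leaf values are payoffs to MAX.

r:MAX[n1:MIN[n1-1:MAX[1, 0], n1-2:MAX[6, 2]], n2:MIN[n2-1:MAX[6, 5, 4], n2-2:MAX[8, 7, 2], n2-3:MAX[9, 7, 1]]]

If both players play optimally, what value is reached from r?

n1-1 (MAX): max(1, 0) = 1
n1-2 (MAX): max(6, 2) = 6
n1 (MIN): min(1, 6) = 1
n2-1 (MAX): max(6, 5, 4) = 6
n2-2 (MAX): max(8, 7, 2) = 8
n2-3 (MAX): max(9, 7, 1) = 9
n2 (MIN): min(6, 8, 9) = 6
r (MAX): max(1, 6) = 6

6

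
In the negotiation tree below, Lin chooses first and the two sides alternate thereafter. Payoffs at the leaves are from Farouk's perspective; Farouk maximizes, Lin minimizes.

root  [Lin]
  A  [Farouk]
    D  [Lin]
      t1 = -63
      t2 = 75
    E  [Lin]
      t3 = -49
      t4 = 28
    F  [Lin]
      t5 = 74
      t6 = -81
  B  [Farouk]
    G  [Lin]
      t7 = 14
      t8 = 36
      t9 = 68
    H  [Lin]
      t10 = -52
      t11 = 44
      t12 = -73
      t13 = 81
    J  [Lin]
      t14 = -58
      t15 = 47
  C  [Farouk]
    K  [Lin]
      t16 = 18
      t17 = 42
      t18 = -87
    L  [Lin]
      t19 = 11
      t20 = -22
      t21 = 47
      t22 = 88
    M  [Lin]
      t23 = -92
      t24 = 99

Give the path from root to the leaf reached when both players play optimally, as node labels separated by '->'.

root -> A -> E -> t3

D (Lin): min(-63, 75) = -63
E (Lin): min(-49, 28) = -49
F (Lin): min(74, -81) = -81
A (Farouk): max(-63, -49, -81) = -49
G (Lin): min(14, 36, 68) = 14
H (Lin): min(-52, 44, -73, 81) = -73
J (Lin): min(-58, 47) = -58
B (Farouk): max(14, -73, -58) = 14
K (Lin): min(18, 42, -87) = -87
L (Lin): min(11, -22, 47, 88) = -22
M (Lin): min(-92, 99) = -92
C (Farouk): max(-87, -22, -92) = -22
root (Lin): min(-49, 14, -22) = -49
At root, Lin picks A (lowest: -49).
At A, Farouk picks E (highest: -49).
At E, Lin picks t3 (lowest: -49).
Terminal value -49.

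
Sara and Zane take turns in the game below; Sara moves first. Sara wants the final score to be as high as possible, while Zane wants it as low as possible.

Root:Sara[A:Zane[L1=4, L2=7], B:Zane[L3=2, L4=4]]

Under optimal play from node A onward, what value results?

4

A (Zane): min(4, 7) = 4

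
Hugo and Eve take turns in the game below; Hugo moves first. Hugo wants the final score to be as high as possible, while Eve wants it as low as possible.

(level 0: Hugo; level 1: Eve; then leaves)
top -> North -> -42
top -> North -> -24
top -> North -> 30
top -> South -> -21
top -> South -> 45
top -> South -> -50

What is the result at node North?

-42

North (Eve): min(-42, -24, 30) = -42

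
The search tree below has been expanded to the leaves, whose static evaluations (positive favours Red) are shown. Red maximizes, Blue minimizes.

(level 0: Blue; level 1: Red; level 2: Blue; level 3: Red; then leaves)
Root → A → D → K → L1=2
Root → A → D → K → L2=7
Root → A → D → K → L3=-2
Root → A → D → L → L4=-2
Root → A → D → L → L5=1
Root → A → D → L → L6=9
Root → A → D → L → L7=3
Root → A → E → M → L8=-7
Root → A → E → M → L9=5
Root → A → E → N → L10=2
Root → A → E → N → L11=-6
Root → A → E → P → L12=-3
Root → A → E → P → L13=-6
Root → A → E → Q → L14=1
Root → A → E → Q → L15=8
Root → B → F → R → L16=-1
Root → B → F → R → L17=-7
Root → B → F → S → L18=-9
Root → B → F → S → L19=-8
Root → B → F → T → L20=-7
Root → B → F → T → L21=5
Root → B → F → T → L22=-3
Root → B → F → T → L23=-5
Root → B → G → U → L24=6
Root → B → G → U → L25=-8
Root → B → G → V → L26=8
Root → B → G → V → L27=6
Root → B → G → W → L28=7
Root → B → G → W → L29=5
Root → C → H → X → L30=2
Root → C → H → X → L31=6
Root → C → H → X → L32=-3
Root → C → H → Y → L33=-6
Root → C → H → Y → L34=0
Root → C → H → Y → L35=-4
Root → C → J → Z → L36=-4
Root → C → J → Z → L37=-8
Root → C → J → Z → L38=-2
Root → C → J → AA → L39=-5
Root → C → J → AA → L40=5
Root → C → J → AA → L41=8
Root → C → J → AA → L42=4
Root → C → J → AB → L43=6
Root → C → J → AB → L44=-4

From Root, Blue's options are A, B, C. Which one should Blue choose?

C

K (Red): max(2, 7, -2) = 7
L (Red): max(-2, 1, 9, 3) = 9
D (Blue): min(7, 9) = 7
M (Red): max(-7, 5) = 5
N (Red): max(2, -6) = 2
P (Red): max(-3, -6) = -3
Q (Red): max(1, 8) = 8
E (Blue): min(5, 2, -3, 8) = -3
A (Red): max(7, -3) = 7
R (Red): max(-1, -7) = -1
S (Red): max(-9, -8) = -8
T (Red): max(-7, 5, -3, -5) = 5
F (Blue): min(-1, -8, 5) = -8
U (Red): max(6, -8) = 6
V (Red): max(8, 6) = 8
W (Red): max(7, 5) = 7
G (Blue): min(6, 8, 7) = 6
B (Red): max(-8, 6) = 6
X (Red): max(2, 6, -3) = 6
Y (Red): max(-6, 0, -4) = 0
H (Blue): min(6, 0) = 0
Z (Red): max(-4, -8, -2) = -2
AA (Red): max(-5, 5, 8, 4) = 8
AB (Red): max(6, -4) = 6
J (Blue): min(-2, 8, 6) = -2
C (Red): max(0, -2) = 0
Root (Blue): min(7, 6, 0) = 0
Blue at Root wants the lowest of {A=7, B=6, C=0}, so chooses C.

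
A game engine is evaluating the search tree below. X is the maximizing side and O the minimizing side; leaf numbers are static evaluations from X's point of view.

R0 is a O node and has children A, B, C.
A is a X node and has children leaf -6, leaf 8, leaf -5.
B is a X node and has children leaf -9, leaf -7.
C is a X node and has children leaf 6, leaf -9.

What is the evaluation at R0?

A (X): max(-6, 8, -5) = 8
B (X): max(-9, -7) = -7
C (X): max(6, -9) = 6
R0 (O): min(8, -7, 6) = -7

-7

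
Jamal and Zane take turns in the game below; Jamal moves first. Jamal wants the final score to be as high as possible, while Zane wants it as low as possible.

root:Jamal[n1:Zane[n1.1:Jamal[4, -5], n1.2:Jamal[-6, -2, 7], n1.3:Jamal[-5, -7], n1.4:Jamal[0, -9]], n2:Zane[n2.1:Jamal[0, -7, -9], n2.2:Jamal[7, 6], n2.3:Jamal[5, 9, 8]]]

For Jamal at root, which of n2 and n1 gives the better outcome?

n2.1 (Jamal): max(0, -7, -9) = 0
n2.2 (Jamal): max(7, 6) = 7
n2.3 (Jamal): max(5, 9, 8) = 9
n2 (Zane): min(0, 7, 9) = 0
n1.1 (Jamal): max(4, -5) = 4
n1.2 (Jamal): max(-6, -2, 7) = 7
n1.3 (Jamal): max(-5, -7) = -5
n1.4 (Jamal): max(0, -9) = 0
n1 (Zane): min(4, 7, -5, 0) = -5
Jamal prefers the higher value; n2=0, n1=-5. n2 is better since 0 > -5.

n2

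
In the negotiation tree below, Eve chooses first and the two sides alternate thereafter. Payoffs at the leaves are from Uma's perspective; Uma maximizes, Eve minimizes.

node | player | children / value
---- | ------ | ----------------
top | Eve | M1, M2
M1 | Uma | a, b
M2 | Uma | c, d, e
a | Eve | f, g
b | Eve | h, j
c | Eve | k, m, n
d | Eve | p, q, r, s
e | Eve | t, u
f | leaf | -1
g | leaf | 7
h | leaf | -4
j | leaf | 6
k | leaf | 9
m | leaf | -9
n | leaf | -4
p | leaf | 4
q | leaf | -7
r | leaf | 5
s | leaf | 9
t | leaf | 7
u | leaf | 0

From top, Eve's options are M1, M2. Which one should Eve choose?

M1

a (Eve): min(-1, 7) = -1
b (Eve): min(-4, 6) = -4
M1 (Uma): max(-1, -4) = -1
c (Eve): min(9, -9, -4) = -9
d (Eve): min(4, -7, 5, 9) = -7
e (Eve): min(7, 0) = 0
M2 (Uma): max(-9, -7, 0) = 0
top (Eve): min(-1, 0) = -1
Eve at top wants the lowest of {M1=-1, M2=0}, so chooses M1.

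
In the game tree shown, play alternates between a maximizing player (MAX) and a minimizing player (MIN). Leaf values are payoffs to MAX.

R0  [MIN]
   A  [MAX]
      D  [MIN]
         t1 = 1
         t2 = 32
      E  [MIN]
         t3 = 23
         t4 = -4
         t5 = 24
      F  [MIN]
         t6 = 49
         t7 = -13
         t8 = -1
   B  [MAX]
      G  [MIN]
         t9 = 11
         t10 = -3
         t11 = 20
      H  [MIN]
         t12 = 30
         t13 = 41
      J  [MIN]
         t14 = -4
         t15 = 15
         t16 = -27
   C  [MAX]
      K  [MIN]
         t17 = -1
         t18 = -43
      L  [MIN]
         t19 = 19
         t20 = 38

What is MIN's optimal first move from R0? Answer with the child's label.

A

D (MIN): min(1, 32) = 1
E (MIN): min(23, -4, 24) = -4
F (MIN): min(49, -13, -1) = -13
A (MAX): max(1, -4, -13) = 1
G (MIN): min(11, -3, 20) = -3
H (MIN): min(30, 41) = 30
J (MIN): min(-4, 15, -27) = -27
B (MAX): max(-3, 30, -27) = 30
K (MIN): min(-1, -43) = -43
L (MIN): min(19, 38) = 19
C (MAX): max(-43, 19) = 19
R0 (MIN): min(1, 30, 19) = 1
MIN at R0 wants the lowest of {A=1, B=30, C=19}, so chooses A.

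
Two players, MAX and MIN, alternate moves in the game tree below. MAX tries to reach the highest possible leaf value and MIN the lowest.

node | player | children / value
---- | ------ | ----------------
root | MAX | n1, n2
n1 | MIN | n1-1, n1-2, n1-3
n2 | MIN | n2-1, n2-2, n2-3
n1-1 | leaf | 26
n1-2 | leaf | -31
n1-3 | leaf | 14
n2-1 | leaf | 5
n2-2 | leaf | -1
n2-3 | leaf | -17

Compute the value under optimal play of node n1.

-31

n1 (MIN): min(26, -31, 14) = -31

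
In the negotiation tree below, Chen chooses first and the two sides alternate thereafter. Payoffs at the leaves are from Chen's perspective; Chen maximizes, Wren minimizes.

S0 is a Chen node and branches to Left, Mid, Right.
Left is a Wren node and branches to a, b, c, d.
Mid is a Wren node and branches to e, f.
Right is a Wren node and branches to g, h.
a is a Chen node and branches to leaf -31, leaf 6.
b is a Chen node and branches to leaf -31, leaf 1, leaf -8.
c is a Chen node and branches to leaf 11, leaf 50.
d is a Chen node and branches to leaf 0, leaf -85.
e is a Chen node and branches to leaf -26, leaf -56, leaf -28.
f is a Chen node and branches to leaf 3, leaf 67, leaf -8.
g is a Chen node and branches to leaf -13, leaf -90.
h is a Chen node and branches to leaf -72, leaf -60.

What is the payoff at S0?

0

a (Chen): max(-31, 6) = 6
b (Chen): max(-31, 1, -8) = 1
c (Chen): max(11, 50) = 50
d (Chen): max(0, -85) = 0
Left (Wren): min(6, 1, 50, 0) = 0
e (Chen): max(-26, -56, -28) = -26
f (Chen): max(3, 67, -8) = 67
Mid (Wren): min(-26, 67) = -26
g (Chen): max(-13, -90) = -13
h (Chen): max(-72, -60) = -60
Right (Wren): min(-13, -60) = -60
S0 (Chen): max(0, -26, -60) = 0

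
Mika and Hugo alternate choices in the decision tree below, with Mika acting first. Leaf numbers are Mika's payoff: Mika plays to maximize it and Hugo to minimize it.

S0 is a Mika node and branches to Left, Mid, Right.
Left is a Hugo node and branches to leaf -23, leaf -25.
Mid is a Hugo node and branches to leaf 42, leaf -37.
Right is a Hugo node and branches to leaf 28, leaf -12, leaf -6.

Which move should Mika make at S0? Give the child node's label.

Right

Left (Hugo): min(-23, -25) = -25
Mid (Hugo): min(42, -37) = -37
Right (Hugo): min(28, -12, -6) = -12
S0 (Mika): max(-25, -37, -12) = -12
Mika at S0 wants the highest of {Left=-25, Mid=-37, Right=-12}, so chooses Right.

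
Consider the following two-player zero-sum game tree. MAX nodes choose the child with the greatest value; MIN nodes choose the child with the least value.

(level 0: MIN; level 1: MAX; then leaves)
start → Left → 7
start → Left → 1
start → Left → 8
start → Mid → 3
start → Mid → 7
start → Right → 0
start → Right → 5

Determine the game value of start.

Left (MAX): max(7, 1, 8) = 8
Mid (MAX): max(3, 7) = 7
Right (MAX): max(0, 5) = 5
start (MIN): min(8, 7, 5) = 5

5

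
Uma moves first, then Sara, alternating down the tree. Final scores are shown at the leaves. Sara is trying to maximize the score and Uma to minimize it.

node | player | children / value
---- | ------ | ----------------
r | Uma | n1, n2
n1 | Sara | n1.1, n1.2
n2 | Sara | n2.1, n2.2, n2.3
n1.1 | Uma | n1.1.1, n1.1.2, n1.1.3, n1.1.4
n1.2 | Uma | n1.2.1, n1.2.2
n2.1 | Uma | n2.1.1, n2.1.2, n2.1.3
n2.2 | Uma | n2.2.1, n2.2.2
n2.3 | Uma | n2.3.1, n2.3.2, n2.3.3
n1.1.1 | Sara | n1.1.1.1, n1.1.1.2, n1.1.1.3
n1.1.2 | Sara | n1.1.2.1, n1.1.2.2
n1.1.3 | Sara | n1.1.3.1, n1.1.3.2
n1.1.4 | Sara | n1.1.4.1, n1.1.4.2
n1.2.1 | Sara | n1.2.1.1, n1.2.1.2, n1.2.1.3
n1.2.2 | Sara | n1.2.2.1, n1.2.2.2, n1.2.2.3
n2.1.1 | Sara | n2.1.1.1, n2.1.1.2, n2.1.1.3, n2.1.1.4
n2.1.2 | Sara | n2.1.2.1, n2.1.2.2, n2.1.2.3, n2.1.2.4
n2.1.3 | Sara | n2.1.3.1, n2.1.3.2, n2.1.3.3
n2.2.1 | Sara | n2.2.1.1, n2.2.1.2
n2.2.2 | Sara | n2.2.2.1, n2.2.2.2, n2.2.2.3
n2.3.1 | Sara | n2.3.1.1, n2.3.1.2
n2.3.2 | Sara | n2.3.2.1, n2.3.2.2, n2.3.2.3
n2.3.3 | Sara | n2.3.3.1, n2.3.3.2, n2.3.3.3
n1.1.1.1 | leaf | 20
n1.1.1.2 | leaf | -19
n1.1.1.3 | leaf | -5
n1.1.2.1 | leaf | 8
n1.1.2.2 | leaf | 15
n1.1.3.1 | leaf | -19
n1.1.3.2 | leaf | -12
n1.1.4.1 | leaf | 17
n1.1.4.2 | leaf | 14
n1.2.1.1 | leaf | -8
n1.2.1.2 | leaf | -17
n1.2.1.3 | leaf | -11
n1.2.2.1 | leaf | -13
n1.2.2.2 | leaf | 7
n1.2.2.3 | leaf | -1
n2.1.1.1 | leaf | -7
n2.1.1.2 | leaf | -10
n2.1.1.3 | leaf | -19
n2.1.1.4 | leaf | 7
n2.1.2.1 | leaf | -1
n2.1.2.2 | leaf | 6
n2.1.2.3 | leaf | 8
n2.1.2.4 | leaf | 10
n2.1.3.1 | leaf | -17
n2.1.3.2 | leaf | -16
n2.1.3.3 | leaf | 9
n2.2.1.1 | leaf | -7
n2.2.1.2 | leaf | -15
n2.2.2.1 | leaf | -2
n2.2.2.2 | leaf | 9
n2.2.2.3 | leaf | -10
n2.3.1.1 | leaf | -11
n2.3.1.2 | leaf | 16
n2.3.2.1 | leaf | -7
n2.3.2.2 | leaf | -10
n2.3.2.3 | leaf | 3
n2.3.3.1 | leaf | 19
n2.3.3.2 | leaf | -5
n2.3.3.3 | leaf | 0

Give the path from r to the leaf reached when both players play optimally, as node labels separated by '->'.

r -> n1 -> n1.2 -> n1.2.1 -> n1.2.1.1

n1.1.1 (Sara): max(20, -19, -5) = 20
n1.1.2 (Sara): max(8, 15) = 15
n1.1.3 (Sara): max(-19, -12) = -12
n1.1.4 (Sara): max(17, 14) = 17
n1.1 (Uma): min(20, 15, -12, 17) = -12
n1.2.1 (Sara): max(-8, -17, -11) = -8
n1.2.2 (Sara): max(-13, 7, -1) = 7
n1.2 (Uma): min(-8, 7) = -8
n1 (Sara): max(-12, -8) = -8
n2.1.1 (Sara): max(-7, -10, -19, 7) = 7
n2.1.2 (Sara): max(-1, 6, 8, 10) = 10
n2.1.3 (Sara): max(-17, -16, 9) = 9
n2.1 (Uma): min(7, 10, 9) = 7
n2.2.1 (Sara): max(-7, -15) = -7
n2.2.2 (Sara): max(-2, 9, -10) = 9
n2.2 (Uma): min(-7, 9) = -7
n2.3.1 (Sara): max(-11, 16) = 16
n2.3.2 (Sara): max(-7, -10, 3) = 3
n2.3.3 (Sara): max(19, -5, 0) = 19
n2.3 (Uma): min(16, 3, 19) = 3
n2 (Sara): max(7, -7, 3) = 7
r (Uma): min(-8, 7) = -8
At r, Uma picks n1 (lowest: -8).
At n1, Sara picks n1.2 (highest: -8).
At n1.2, Uma picks n1.2.1 (lowest: -8).
At n1.2.1, Sara picks n1.2.1.1 (highest: -8).
Terminal value -8.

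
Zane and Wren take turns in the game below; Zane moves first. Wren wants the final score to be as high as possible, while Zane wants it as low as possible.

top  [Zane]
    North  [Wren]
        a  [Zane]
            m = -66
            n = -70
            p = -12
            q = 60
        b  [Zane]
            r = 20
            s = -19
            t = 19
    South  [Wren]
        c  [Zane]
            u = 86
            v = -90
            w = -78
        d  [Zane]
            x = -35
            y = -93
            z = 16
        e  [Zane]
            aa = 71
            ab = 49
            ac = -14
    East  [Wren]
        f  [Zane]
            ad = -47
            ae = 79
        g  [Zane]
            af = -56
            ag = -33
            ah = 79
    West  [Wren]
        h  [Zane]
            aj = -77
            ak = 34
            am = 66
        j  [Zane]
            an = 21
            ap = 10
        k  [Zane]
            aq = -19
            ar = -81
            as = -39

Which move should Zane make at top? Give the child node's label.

a (Zane): min(-66, -70, -12, 60) = -70
b (Zane): min(20, -19, 19) = -19
North (Wren): max(-70, -19) = -19
c (Zane): min(86, -90, -78) = -90
d (Zane): min(-35, -93, 16) = -93
e (Zane): min(71, 49, -14) = -14
South (Wren): max(-90, -93, -14) = -14
f (Zane): min(-47, 79) = -47
g (Zane): min(-56, -33, 79) = -56
East (Wren): max(-47, -56) = -47
h (Zane): min(-77, 34, 66) = -77
j (Zane): min(21, 10) = 10
k (Zane): min(-19, -81, -39) = -81
West (Wren): max(-77, 10, -81) = 10
top (Zane): min(-19, -14, -47, 10) = -47
Zane at top wants the lowest of {North=-19, South=-14, East=-47, West=10}, so chooses East.

East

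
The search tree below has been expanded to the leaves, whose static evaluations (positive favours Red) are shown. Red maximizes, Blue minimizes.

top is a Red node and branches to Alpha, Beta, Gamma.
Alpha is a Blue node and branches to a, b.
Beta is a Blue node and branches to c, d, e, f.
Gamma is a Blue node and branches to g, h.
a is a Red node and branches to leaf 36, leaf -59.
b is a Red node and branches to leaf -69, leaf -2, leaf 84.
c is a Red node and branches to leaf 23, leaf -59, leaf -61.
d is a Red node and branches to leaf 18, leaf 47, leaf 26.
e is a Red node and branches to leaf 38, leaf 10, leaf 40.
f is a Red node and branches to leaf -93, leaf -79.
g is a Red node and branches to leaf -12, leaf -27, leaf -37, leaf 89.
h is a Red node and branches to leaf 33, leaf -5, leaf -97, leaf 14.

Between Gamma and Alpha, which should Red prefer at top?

g (Red): max(-12, -27, -37, 89) = 89
h (Red): max(33, -5, -97, 14) = 33
Gamma (Blue): min(89, 33) = 33
a (Red): max(36, -59) = 36
b (Red): max(-69, -2, 84) = 84
Alpha (Blue): min(36, 84) = 36
Red prefers the higher value; Gamma=33, Alpha=36. Alpha is better since 36 > 33.

Alpha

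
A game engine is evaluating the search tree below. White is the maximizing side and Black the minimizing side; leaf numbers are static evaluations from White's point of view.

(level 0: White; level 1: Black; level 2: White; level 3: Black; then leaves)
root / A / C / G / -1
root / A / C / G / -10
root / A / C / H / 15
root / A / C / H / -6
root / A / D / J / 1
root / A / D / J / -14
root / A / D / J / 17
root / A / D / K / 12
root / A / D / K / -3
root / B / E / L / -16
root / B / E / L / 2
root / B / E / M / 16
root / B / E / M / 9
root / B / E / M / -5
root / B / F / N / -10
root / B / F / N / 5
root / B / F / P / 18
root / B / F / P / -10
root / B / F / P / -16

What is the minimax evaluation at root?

G (Black): min(-1, -10) = -10
H (Black): min(15, -6) = -6
C (White): max(-10, -6) = -6
J (Black): min(1, -14, 17) = -14
K (Black): min(12, -3) = -3
D (White): max(-14, -3) = -3
A (Black): min(-6, -3) = -6
L (Black): min(-16, 2) = -16
M (Black): min(16, 9, -5) = -5
E (White): max(-16, -5) = -5
N (Black): min(-10, 5) = -10
P (Black): min(18, -10, -16) = -16
F (White): max(-10, -16) = -10
B (Black): min(-5, -10) = -10
root (White): max(-6, -10) = -6

-6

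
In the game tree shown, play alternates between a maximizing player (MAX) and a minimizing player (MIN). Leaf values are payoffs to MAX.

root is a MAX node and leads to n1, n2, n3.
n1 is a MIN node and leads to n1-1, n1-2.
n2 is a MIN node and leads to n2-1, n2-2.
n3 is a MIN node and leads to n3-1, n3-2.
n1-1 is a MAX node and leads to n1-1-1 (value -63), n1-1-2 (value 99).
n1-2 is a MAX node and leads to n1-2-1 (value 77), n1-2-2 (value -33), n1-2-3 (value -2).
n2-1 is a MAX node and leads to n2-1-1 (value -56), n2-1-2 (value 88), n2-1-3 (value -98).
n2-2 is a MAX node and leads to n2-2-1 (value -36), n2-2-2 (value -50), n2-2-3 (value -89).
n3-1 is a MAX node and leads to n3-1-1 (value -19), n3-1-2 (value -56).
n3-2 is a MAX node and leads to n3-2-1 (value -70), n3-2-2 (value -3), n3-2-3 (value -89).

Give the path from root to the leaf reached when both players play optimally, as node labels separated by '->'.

root -> n1 -> n1-2 -> n1-2-1

n1-1 (MAX): max(-63, 99) = 99
n1-2 (MAX): max(77, -33, -2) = 77
n1 (MIN): min(99, 77) = 77
n2-1 (MAX): max(-56, 88, -98) = 88
n2-2 (MAX): max(-36, -50, -89) = -36
n2 (MIN): min(88, -36) = -36
n3-1 (MAX): max(-19, -56) = -19
n3-2 (MAX): max(-70, -3, -89) = -3
n3 (MIN): min(-19, -3) = -19
root (MAX): max(77, -36, -19) = 77
At root, MAX picks n1 (highest: 77).
At n1, MIN picks n1-2 (lowest: 77).
At n1-2, MAX picks n1-2-1 (highest: 77).
Terminal value 77.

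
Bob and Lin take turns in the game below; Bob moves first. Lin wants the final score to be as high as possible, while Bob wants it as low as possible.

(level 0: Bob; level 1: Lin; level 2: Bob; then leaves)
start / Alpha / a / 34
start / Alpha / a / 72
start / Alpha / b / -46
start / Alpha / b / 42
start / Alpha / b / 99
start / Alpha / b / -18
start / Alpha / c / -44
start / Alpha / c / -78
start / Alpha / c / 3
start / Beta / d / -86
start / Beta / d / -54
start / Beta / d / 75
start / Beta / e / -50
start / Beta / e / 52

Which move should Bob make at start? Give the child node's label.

Beta

a (Bob): min(34, 72) = 34
b (Bob): min(-46, 42, 99, -18) = -46
c (Bob): min(-44, -78, 3) = -78
Alpha (Lin): max(34, -46, -78) = 34
d (Bob): min(-86, -54, 75) = -86
e (Bob): min(-50, 52) = -50
Beta (Lin): max(-86, -50) = -50
start (Bob): min(34, -50) = -50
Bob at start wants the lowest of {Alpha=34, Beta=-50}, so chooses Beta.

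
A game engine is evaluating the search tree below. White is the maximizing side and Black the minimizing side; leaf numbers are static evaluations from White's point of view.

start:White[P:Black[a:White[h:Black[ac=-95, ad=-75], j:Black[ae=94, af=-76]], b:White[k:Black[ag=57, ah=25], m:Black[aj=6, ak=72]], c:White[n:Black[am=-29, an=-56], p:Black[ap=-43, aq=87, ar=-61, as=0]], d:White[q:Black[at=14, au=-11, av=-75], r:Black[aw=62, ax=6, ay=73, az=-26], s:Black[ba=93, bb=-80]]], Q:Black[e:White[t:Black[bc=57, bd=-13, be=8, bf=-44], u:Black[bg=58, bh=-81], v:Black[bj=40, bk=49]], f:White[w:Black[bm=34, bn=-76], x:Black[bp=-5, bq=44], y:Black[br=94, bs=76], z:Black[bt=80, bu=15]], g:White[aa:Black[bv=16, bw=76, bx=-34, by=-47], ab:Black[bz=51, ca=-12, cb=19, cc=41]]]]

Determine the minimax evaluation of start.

-12

h (Black): min(-95, -75) = -95
j (Black): min(94, -76) = -76
a (White): max(-95, -76) = -76
k (Black): min(57, 25) = 25
m (Black): min(6, 72) = 6
b (White): max(25, 6) = 25
n (Black): min(-29, -56) = -56
p (Black): min(-43, 87, -61, 0) = -61
c (White): max(-56, -61) = -56
q (Black): min(14, -11, -75) = -75
r (Black): min(62, 6, 73, -26) = -26
s (Black): min(93, -80) = -80
d (White): max(-75, -26, -80) = -26
P (Black): min(-76, 25, -56, -26) = -76
t (Black): min(57, -13, 8, -44) = -44
u (Black): min(58, -81) = -81
v (Black): min(40, 49) = 40
e (White): max(-44, -81, 40) = 40
w (Black): min(34, -76) = -76
x (Black): min(-5, 44) = -5
y (Black): min(94, 76) = 76
z (Black): min(80, 15) = 15
f (White): max(-76, -5, 76, 15) = 76
aa (Black): min(16, 76, -34, -47) = -47
ab (Black): min(51, -12, 19, 41) = -12
g (White): max(-47, -12) = -12
Q (Black): min(40, 76, -12) = -12
start (White): max(-76, -12) = -12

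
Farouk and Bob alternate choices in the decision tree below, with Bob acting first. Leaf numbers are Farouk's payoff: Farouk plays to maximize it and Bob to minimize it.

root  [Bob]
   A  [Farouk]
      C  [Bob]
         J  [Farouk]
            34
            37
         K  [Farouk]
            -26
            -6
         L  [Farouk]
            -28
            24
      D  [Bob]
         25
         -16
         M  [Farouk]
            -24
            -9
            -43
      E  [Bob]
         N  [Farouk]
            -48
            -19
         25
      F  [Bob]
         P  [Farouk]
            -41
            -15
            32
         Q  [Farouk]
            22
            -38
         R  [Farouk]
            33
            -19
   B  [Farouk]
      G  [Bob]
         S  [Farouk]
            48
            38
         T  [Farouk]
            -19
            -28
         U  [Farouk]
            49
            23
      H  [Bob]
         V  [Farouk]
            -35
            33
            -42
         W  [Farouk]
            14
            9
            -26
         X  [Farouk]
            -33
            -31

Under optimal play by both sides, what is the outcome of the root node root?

J (Farouk): max(34, 37) = 37
K (Farouk): max(-26, -6) = -6
L (Farouk): max(-28, 24) = 24
C (Bob): min(37, -6, 24) = -6
M (Farouk): max(-24, -9, -43) = -9
D (Bob): min(25, -16, -9) = -16
N (Farouk): max(-48, -19) = -19
E (Bob): min(-19, 25) = -19
P (Farouk): max(-41, -15, 32) = 32
Q (Farouk): max(22, -38) = 22
R (Farouk): max(33, -19) = 33
F (Bob): min(32, 22, 33) = 22
A (Farouk): max(-6, -16, -19, 22) = 22
S (Farouk): max(48, 38) = 48
T (Farouk): max(-19, -28) = -19
U (Farouk): max(49, 23) = 49
G (Bob): min(48, -19, 49) = -19
V (Farouk): max(-35, 33, -42) = 33
W (Farouk): max(14, 9, -26) = 14
X (Farouk): max(-33, -31) = -31
H (Bob): min(33, 14, -31) = -31
B (Farouk): max(-19, -31) = -19
root (Bob): min(22, -19) = -19

-19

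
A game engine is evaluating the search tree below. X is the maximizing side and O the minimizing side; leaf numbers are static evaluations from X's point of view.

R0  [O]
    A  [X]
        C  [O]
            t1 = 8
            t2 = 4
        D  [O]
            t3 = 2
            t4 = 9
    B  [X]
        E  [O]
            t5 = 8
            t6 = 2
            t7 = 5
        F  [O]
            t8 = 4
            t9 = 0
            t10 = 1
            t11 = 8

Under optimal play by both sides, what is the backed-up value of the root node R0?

C (O): min(8, 4) = 4
D (O): min(2, 9) = 2
A (X): max(4, 2) = 4
E (O): min(8, 2, 5) = 2
F (O): min(4, 0, 1, 8) = 0
B (X): max(2, 0) = 2
R0 (O): min(4, 2) = 2

2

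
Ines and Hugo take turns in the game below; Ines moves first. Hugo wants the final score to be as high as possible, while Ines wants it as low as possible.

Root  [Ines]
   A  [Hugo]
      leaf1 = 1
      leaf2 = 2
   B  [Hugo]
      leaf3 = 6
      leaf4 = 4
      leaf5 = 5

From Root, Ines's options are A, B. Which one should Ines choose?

A

A (Hugo): max(1, 2) = 2
B (Hugo): max(6, 4, 5) = 6
Root (Ines): min(2, 6) = 2
Ines at Root wants the lowest of {A=2, B=6}, so chooses A.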